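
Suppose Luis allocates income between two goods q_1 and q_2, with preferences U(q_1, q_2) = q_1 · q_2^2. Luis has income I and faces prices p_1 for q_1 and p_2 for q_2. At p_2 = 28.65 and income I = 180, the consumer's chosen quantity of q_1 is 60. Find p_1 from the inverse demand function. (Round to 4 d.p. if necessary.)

The MRS is (1/2)·q_2/q_1. Set MRS = p_1/p_2.
Rearranging, p_2·q_2 = 2·p_1·q_1. Substituting into the budget gives p_1·q_1·(1 + 2) = I.
Demand: q_1*(p_1,p_2,I) = 1/3·I/p_1 and q_2* = 2/3·I/p_2.
Set q_1* = 60 in the demand function and solve for p_1: p_1 = 1.

p_1 = 1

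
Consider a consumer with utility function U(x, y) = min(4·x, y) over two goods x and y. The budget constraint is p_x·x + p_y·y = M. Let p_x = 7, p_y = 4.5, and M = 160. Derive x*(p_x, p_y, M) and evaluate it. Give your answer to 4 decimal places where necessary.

x* = 6.4

With perfect complements, no substitution: consume in ratio x:y = 1:4.
Budget: p_x·x + p_y·4·x = M, so (p_x + 4·p_y)·x = M.
Demand: x*(p_x,p_y,M) = M/(p_x + 4·p_y), y* = 4·M/(p_x + 4·p_y).
Here 7 + 4·4.5 = 25, giving x* = 6.4.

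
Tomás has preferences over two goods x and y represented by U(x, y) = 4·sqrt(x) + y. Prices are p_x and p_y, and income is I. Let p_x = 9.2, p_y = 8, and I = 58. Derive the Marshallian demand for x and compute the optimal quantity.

x* = 3.0246

Solve: √x = 2·p_y/p_x, so x*(p_x,p_y) = (2·p_y/p_x)², and y* = (I − p_x·x*)/p_y.
Plugging in: x* = (2·8/9.2)² = 3.0246.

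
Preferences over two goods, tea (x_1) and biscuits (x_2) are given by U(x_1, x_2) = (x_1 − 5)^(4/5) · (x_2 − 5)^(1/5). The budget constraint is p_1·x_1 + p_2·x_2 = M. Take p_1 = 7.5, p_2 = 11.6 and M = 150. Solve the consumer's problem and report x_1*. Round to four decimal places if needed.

MRS = 4·(x_2−5)/(x_1−5). Tangency with p_1/p_2 gives x_2−5 = (1/4)·(p_1/p_2)·(x_1−5).
After buying the subsistence bundle (5, 5), a share 0.8 of the remaining income goes to x_1: x_1* = 5 + 0.8·(M − 5p_1 − 5p_2)/p_1.
Discretionary income = 150 − 5·7.5 − 5·11.6 = 54.5; x_1* = 5 + 0.8·54.5/7.5 = 10.8133.

x_1* = 10.8133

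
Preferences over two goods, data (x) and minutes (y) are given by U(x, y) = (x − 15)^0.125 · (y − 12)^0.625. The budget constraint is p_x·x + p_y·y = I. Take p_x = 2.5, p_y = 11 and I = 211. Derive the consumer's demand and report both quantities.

This is Cobb-Douglas in (x−15, y−12): tangency gives 0.125·p_y·(y−12) = 0.625·p_x·(x−15).
After buying the subsistence bundle (15, 12), a share 1/6 of the remaining income goes to x: x* = 15 + 1/6·(I − 15p_x − 12p_y)/p_x.
Discretionary income = 211 − 15·2.5 − 12·11 = 41.5; x* = 15 + 1/6·41.5/2.5 = 17.7667; y* = 12 + 5/6·41.5/11 = 15.1439.

x* = 17.7667, y* = 15.1439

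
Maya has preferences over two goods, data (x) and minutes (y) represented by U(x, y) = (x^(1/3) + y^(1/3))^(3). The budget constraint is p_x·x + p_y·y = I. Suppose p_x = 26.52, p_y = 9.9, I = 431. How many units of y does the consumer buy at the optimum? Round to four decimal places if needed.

MU_x ∝ x^(-2/3), MU_y ∝ y^(-2/3), so MRS = (y/x)^(2/3) = p_x/p_y.
Hence y/x = (p_x/p_y)^(1/(2/3)), i.e. raised to the 1.5 power.
Substitute y = (y/x)·x into the budget: x* = I/(p_x + p_y·(y/x)).
Numerically y/x = 4.384373, so x* = 431/(26.52 + 9.9·4.384373) = 6.1637 and y* = 4.384373·6.1637 = 27.0241.

y* = 27.0241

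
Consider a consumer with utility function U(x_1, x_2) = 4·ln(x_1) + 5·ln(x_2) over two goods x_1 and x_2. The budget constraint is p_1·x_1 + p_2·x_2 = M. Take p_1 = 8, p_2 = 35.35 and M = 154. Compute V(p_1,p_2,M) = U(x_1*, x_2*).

The MRS is (4/5)·x_2/x_1. Set MRS = p_1/p_2.
So 4·p_2·x_2 = 5·p_1·x_1; combined with the budget, a share 4/9 of income goes to x_1.
Demand: x_1*(p_1,p_2,M) = 4/9·M/p_1 and x_2* = 5/9·M/p_2.
At p_1=8, p_2=35.35, M=154: x_1* = 4/9·154/8 = 8.5556, x_2* = 2.4202.
Utility at the optimum: U(8.5556, 2.4202) = 13.0057.

V = 13.0057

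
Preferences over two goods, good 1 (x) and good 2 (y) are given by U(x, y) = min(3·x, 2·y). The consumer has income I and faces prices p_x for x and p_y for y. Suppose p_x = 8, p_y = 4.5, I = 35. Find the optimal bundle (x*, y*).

x* = 2.3729, y* = 3.5593

Demand: x*(p_x,p_y,I) = 2·I/(2·p_x + 3·p_y), y* = 3·I/(2·p_x + 3·p_y).
Here 2·8 + 3·4.5 = 29.5, giving x* = 2.3729 and y* = 3.5593.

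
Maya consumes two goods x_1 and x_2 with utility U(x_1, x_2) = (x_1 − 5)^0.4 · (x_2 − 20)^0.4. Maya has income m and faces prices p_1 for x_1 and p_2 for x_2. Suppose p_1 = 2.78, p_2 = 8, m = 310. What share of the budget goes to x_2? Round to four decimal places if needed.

share on x_2 = 0.7356

This is Cobb-Douglas in (x_1−5, x_2−20): tangency gives 0.4·p_2·(x_2−20) = 0.4·p_1·(x_1−5).
After buying the subsistence bundle (5, 20), a share 0.5 of the remaining income goes to x_1: x_1* = 5 + 0.5·(m − 5p_1 − 20p_2)/p_1.
Discretionary income = 310 − 5·2.78 − 20·8 = 136.1; x_1* = 5 + 0.5·136.1/2.78 = 29.4784; x_2* = 20 + 0.5·136.1/8 = 28.5063.
Expenditure on x_2: 8·28.5063 = 228.05; share = 0.7356.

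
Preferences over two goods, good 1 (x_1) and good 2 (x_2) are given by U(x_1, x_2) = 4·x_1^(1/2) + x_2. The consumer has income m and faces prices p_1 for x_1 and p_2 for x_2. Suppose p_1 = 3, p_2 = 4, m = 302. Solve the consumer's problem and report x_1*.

x_1* = 7.1111

MU_x_1 = 2/√x_1, MU_x_2 = 1. Tangency: 2/√x_1 = p_1/p_2.
Solve: √x_1 = 2·p_2/p_1, so x_1*(p_1,p_2) = (2·p_2/p_1)², and x_2* = (m − p_1·x_1*)/p_2.
Plugging in: x_1* = (2·4/3)² = 7.1111.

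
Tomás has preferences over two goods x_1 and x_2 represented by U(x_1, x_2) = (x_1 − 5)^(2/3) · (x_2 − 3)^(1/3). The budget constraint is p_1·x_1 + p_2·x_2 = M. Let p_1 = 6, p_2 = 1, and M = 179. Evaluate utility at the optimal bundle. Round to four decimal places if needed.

Substituting into the budget: x_1* = 5 + 2/3·(M − 5·p_1 − 3·p_2)/p_1, and x_2* = 3 + 1/3·(…)/p_2.
Discretionary income = 179 − 5·6 − 3·1 = 146; x_1* = 5 + 2/3·146/6 = 21.2222; x_2* = 3 + 1/3·146/1 = 51.6667.
Utility at the optimum: U(21.2222, 51.6667) = 23.3965.

V = 23.3965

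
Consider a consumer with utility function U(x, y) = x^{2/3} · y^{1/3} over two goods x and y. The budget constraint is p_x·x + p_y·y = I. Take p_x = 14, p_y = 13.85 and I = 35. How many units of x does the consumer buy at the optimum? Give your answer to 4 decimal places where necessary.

x* = 1.6667

Tangency: MRS = 2·y/x = p_x/p_y.
Rearranging, p_y·y = (1/2)·p_x·x. Substituting into the budget gives p_x·x·(1 + (1/2)) = I.
Demand: x*(p_x,p_y,I) = 2/3·I/p_x and y* = 1/3·I/p_y.
At p_x=14, p_y=13.85, I=35: x* = 2/3·35/14 = 1.6667.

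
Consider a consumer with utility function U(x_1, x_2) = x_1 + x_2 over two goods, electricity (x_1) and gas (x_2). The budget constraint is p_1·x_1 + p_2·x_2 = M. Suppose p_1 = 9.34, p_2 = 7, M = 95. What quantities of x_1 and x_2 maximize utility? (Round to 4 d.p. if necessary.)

Linear utility — the consumer picks whichever good has higher MU/price: 1/9.34 = 0.1071 vs 1/7 = 0.1429.
x_2 gives more utility per dollar, so spend all income on x_2: x_2* = M/p_2, x_1* = 0.
Numerically: x_1* = 0, x_2* = 13.5714.

x_1* = 0, x_2* = 13.5714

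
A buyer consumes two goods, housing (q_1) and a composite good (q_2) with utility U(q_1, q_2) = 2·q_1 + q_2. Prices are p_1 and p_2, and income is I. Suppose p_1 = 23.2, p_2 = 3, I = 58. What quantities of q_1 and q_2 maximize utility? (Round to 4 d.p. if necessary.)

q_1* = 0, q_2* = 19.3333

Linear utility — the consumer picks whichever good has higher MU/price: 2/23.2 = 0.0862 vs 1/3 = 0.3333.
q_2 gives more utility per dollar, so spend all income on q_2: q_2* = I/p_2, q_1* = 0.
Numerically: q_1* = 0, q_2* = 19.3333.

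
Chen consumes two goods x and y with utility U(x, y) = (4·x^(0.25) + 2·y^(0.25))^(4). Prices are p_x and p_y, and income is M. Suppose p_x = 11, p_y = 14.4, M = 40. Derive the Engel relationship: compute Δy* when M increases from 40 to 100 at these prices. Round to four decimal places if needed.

From the CES first-order condition, 2·(y/x)^(0.75) = p_x/p_y.
Solve for the ratio: y/x = [(1/2)·p_x/p_y]^(4/3).
Substitute y = (y/x)·x into the budget: x* = M/(p_x + p_y·(y/x)).
Numerically y/x = 0.277119, so x* = 40/(11 + 14.4·0.277119) = 2.6684 and y* = 0.277119·2.6684 = 0.7395.
At M' = 100: y* = 1.8486. Change: 1.8486 − 0.7395 = 1.1092.

Δy* = 1.1092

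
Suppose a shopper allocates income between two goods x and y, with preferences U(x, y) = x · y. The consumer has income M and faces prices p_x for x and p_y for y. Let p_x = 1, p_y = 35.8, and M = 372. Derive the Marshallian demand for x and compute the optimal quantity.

x* = 186

Demand: x*(p_x,p_y,M) = 0.5·M/p_x and y* = 0.5·M/p_y.
At p_x=1, p_y=35.8, M=372: x* = 0.5·372/1 = 186.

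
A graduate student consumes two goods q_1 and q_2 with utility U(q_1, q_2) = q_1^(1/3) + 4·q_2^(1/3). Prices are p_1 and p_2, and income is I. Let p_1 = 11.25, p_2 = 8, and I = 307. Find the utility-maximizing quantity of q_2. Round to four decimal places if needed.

MRS = MU_q_1/MU_q_2 = (1/4)·(q_2/q_1)^(2/3). Set equal to p_1/p_2.
Hence q_2/q_1 = (4·p_1/p_2)^(1/(2/3)), i.e. raised to the 1.5 power.
With the ratio pinned down, the budget gives q_1* = I/(p_1 + p_2·(q_2/q_1)) and q_2* = (q_2/q_1)·q_1*.
Numerically q_2/q_1 = 13.340859, so q_1* = 307/(11.25 + 8·13.340859) = 2.6022 and q_2* = 13.340859·2.6022 = 34.7156.

q_2* = 34.7156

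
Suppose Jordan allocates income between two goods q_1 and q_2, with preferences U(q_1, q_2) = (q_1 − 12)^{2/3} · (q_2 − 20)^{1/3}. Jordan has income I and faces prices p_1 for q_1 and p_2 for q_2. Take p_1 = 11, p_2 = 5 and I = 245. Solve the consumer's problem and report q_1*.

q_1* = 12.7879

Let q_1' = q_1−12, q_2' = q_2−20. MRS = 2·q_2'/q_1' = p_1/p_2.
Substituting into the budget: q_1* = 12 + 2/3·(I − 12·p_1 − 20·p_2)/p_1, and q_2* = 20 + 1/3·(…)/p_2.
Discretionary income = 245 − 12·11 − 20·5 = 13; q_1* = 12 + 2/3·13/11 = 12.7879.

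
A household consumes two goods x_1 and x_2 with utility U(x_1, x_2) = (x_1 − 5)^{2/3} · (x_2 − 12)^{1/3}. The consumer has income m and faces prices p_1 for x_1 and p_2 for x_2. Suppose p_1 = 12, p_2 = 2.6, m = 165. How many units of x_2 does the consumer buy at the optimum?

x_2* = 21.4615

Let x_1' = x_1−5, x_2' = x_2−12. MRS = 2·x_2'/x_1' = p_1/p_2.
Substituting into the budget: x_1* = 5 + 2/3·(m − 5·p_1 − 12·p_2)/p_1, and x_2* = 12 + 1/3·(…)/p_2.
Discretionary income = 165 − 5·12 − 12·2.6 = 73.8; x_2* = 12 + 1/3·73.8/2.6 = 21.4615.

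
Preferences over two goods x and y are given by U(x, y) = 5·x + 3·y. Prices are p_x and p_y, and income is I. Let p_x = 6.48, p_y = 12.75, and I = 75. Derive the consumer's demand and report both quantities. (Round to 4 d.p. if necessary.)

Linear utility — the consumer picks whichever good has higher MU/price: 5/6.48 = 0.7716 vs 3/12.75 = 0.2353.
x gives more utility per dollar, so spend all income on x: x* = I/p_x, y* = 0.
Numerically: x* = 11.5741, y* = 0.

x* = 11.5741, y* = 0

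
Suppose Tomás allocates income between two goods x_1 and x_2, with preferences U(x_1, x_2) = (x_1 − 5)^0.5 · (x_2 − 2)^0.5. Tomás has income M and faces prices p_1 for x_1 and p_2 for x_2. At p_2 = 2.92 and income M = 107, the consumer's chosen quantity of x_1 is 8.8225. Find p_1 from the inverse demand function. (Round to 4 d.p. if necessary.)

p_1 = 8

MRS = (x_2−2)/(x_1−5). Tangency with p_1/p_2 gives x_2−2 = (p_1/p_2)·(x_1−5).
Substituting into the budget: x_1* = 5 + 0.5·(M − 5·p_1 − 2·p_2)/p_1, and x_2* = 2 + 0.5·(…)/p_2.
Set x_1* = 8.8225 in the demand function and solve for p_1: p_1 = 8.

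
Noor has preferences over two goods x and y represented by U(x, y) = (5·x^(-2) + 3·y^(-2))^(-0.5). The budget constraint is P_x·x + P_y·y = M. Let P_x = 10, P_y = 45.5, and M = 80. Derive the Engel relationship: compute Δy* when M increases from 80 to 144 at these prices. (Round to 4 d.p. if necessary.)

Δy* = 0.9824

MRS = MU_x/MU_y = (5/3)·(y/x)^(3). Set equal to P_x/P_y.
Solve for the ratio: y/x = [(3/5)·P_x/P_y]^(1/3).
With the ratio pinned down, the budget gives x* = M/(P_x + P_y·(y/x)) and y* = (y/x)·x*.
Numerically y/x = 0.508995, so x* = 80/(10 + 45.5·0.508995) = 2.4126 and y* = 0.508995·2.4126 = 1.228.
At M' = 144: y* = 2.2104. Change: 2.2104 − 1.228 = 0.9824.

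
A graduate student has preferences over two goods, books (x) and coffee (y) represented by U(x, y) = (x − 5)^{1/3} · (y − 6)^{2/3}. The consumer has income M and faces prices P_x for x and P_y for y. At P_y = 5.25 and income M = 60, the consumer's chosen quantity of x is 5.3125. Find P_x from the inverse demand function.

Let x' = x−5, y' = y−6. MRS = (1/2)·y'/x' = P_x/P_y.
After buying the subsistence bundle (5, 6), a share 1/3 of the remaining income goes to x: x* = 5 + 1/3·(M − 5P_x − 6P_y)/P_x.
Set x* = 5.3125 in the demand function and solve for P_x: P_x = 4.8.

P_x = 4.8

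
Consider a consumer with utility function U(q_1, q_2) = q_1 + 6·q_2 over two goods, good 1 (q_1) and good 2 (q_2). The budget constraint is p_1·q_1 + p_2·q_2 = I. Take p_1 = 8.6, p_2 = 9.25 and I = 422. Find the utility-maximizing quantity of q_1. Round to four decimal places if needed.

Perfect substitutes: compare marginal utility per dollar. 1/p_1 vs 6/p_2 → 0.1163 vs 0.6486.
q_2 gives more utility per dollar, so spend all income on q_2: q_2* = I/p_2, q_1* = 0.
Numerically: q_1* = 0, q_2* = 45.6216.

q_1* = 0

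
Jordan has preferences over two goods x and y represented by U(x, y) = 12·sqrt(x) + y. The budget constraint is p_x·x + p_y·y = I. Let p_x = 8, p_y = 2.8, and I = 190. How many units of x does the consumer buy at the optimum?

Utility is quasi-linear in y; the FOC for x is 6/√x = p_x/p_y.
Thus x* = (6·p_y/p_x)² — independent of I — with the rest of income spent on y.
Plugging in: x* = (6·2.8/8)² = 4.41.

x* = 4.41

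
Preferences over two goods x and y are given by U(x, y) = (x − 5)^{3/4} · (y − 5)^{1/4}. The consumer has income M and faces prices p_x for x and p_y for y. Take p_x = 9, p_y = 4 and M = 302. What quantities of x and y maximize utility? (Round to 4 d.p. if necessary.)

x* = 24.75, y* = 19.8125

This is Cobb-Douglas in (x−5, y−5): tangency gives 0.75·p_y·(y−5) = 0.25·p_x·(x−5).
After buying the subsistence bundle (5, 5), a share 0.75 of the remaining income goes to x: x* = 5 + 0.75·(M − 5p_x − 5p_y)/p_x.
Discretionary income = 302 − 5·9 − 5·4 = 237; x* = 5 + 0.75·237/9 = 24.75; y* = 5 + 0.25·237/4 = 19.8125.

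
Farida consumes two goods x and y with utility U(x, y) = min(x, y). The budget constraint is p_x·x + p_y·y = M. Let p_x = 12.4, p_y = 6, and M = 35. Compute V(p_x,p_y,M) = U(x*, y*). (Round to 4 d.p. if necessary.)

Here 12.4 + 6 = 18.4, giving x* = 1.9022 and y* = 1.9022.
Utility at the optimum: U(1.9022, 1.9022) = 1.9022.

V = 1.9022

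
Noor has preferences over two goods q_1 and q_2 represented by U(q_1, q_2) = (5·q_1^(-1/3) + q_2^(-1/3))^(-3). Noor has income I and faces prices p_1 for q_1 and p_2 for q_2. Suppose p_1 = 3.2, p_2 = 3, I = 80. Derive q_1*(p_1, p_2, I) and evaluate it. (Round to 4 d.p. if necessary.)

q_1* = 19.3157

From the CES first-order condition, 5·(q_2/q_1)^(4/3) = p_1/p_2.
Hence q_2/q_1 = ((1/5)·p_1/p_2)^(1/(4/3)), i.e. raised to the 0.75 power.
With the ratio pinned down, the budget gives q_1* = I/(p_1 + p_2·(q_2/q_1)) and q_2* = (q_2/q_1)·q_1*.
Numerically q_2/q_1 = 0.313902, so q_1* = 80/(3.2 + 3·0.313902) = 19.3157.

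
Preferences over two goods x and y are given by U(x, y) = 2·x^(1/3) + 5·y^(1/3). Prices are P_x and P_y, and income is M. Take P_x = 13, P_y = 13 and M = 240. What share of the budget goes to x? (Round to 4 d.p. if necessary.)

MU_x ∝ 2·x^(-2/3), MU_y ∝ 5·y^(-2/3), so MRS = (2/5)·(y/x)^(2/3) = P_x/P_y.
Hence y/x = ((5/2)·P_x/P_y)^(1/(2/3)), i.e. raised to the 1.5 power.
Substitute y = (y/x)·x into the budget: x* = M/(P_x + P_y·(y/x)).
Numerically y/x = 3.952847, so x* = 240/(13 + 13·3.952847) = 3.7275 and y* = 3.952847·3.7275 = 14.7341.
Expenditure on x: 13·3.7275 = 48.457; share = 0.2019.

share on x = 0.2019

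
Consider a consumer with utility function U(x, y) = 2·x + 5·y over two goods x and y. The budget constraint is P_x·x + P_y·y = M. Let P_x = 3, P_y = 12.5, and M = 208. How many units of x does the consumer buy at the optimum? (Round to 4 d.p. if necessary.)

x* = 69.3333

Linear utility — the consumer picks whichever good has higher MU/price: 2/3 = 0.6667 vs 5/12.5 = 0.4.
x gives more utility per dollar, so spend all income on x: x* = M/P_x, y* = 0.
Numerically: x* = 69.3333, y* = 0.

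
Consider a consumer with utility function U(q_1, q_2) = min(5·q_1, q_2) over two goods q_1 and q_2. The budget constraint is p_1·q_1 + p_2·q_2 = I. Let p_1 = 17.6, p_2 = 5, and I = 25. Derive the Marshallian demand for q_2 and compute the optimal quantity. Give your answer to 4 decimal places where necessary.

q_2* = 2.9343

With perfect complements, no substitution: consume in ratio q_1:q_2 = 1:5.
Budget: p_1·q_1 + p_2·5·q_1 = I, so (p_1 + 5·p_2)·q_1 = I.
Demand: q_1*(p_1,p_2,I) = I/(p_1 + 5·p_2), q_2* = 5·I/(p_1 + 5·p_2).
Here 17.6 + 5·5 = 42.6, giving q_2* = 2.9343.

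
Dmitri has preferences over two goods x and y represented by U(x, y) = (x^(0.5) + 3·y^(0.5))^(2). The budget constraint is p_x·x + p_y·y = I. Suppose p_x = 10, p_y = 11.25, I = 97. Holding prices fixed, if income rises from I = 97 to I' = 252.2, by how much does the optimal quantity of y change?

From the CES first-order condition, (1/3)·(y/x)^(0.5) = p_x/p_y.
Solve for the ratio: y/x = [3·p_x/p_y]^(2).
Substitute y = (y/x)·x into the budget: x* = I/(p_x + p_y·(y/x)).
Numerically y/x = 7.111111, so x* = 97/(10 + 11.25·7.111111) = 1.0778 and y* = 7.111111·1.0778 = 7.6642.
At I' = 252.2: y* = 19.9269. Change: 19.9269 − 7.6642 = 12.2627.

Δy* = 12.2627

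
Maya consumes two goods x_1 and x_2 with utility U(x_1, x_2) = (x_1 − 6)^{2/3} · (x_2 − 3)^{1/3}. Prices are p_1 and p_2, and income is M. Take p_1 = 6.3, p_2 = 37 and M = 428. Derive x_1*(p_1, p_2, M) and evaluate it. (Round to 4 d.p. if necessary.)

This is Cobb-Douglas in (x_1−6, x_2−3): tangency gives 2/3·p_2·(x_2−3) = 1/3·p_1·(x_1−6).
After buying the subsistence bundle (6, 3), a share 2/3 of the remaining income goes to x_1: x_1* = 6 + 2/3·(M − 6p_1 − 3p_2)/p_1.
Discretionary income = 428 − 6·6.3 − 3·37 = 279.2; x_1* = 6 + 2/3·279.2/6.3 = 35.545.

x_1* = 35.545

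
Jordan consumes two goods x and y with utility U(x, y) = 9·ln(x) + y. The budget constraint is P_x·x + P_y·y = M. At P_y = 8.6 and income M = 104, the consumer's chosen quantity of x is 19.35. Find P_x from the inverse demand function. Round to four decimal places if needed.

Set MRS = P_x/P_y: (9/x)/1 = P_x/P_y.
So x*(P_x,P_y) = 9·P_y/P_x, independent of income; and y* = (M − 9·P_y)/P_y.
Set x* = 19.35 in the demand function and solve for P_x: P_x = 4.

P_x = 4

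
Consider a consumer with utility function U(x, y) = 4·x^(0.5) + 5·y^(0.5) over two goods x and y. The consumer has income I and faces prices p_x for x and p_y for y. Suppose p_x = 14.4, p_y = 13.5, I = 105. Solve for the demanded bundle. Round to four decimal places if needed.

MU_x ∝ 4·x^(-0.5), MU_y ∝ 5·y^(-0.5), so MRS = (4/5)·(y/x)^(0.5) = p_x/p_y.
Hence y/x = ((5/4)·p_x/p_y)^(1/(0.5)), i.e. raised to the 2 power.
Substitute y = (y/x)·x into the budget: x* = I/(p_x + p_y·(y/x)).
Numerically y/x = 1.777778, so x* = 105/(14.4 + 13.5·1.777778) = 2.7344 and y* = 1.777778·2.7344 = 4.8611.

x* = 2.7344, y* = 4.8611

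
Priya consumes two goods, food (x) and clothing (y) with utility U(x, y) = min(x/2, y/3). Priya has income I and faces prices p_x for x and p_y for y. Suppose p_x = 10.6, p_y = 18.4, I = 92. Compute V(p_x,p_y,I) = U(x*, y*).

Demand: x*(p_x,p_y,I) = 2·I/(2·p_x + 3·p_y), y* = 3·I/(2·p_x + 3·p_y).
Here 2·10.6 + 3·18.4 = 76.4, giving x* = 2.4084 and y* = 3.6126.
Utility at the optimum: U(2.4084, 3.6126) = 1.2042.

V = 1.2042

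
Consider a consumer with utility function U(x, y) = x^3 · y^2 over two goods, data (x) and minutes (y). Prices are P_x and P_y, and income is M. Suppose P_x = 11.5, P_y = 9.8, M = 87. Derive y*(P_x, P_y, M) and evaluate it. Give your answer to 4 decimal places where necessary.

y* = 3.551

Tangency: MRS = (3/2)·y/x = P_x/P_y.
Rearranging, P_y·y = (2/3)·P_x·x. Substituting into the budget gives P_x·x·(1 + (2/3)) = M.
Demand: x*(P_x,P_y,M) = 0.6·M/P_x and y* = 0.4·M/P_y.
At P_x=11.5, P_y=9.8, M=87: y* = 0.4·87/9.8 = 3.551.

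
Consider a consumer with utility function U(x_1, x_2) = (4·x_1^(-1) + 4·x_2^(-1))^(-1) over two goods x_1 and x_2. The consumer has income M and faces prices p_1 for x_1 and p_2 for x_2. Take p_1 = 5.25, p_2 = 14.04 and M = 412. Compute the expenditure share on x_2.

share on x_2 = 0.6205

MU_x_1 ∝ 4·x_1^(-2), MU_x_2 ∝ 4·x_2^(-2), so MRS = (x_2/x_1)^(2) = p_1/p_2.
Hence x_2/x_1 = (p_1/p_2)^(1/(2)), i.e. raised to the 0.5 power.
With the ratio pinned down, the budget gives x_1* = M/(p_1 + p_2·(x_2/x_1)) and x_2* = (x_2/x_1)·x_1*.
Numerically x_2/x_1 = 0.611499, so x_1* = 412/(5.25 + 14.04·0.611499) = 29.7786 and x_2* = 0.611499·29.7786 = 18.2096.
Expenditure on x_2: 14.04·18.2096 = 255.6625; share = 0.6205.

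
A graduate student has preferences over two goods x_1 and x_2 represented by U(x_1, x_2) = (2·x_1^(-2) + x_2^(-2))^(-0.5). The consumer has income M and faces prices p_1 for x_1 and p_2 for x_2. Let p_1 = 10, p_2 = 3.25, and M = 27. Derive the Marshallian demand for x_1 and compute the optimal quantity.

x_1* = 1.9634

With the ratio pinned down, the budget gives x_1* = M/(p_1 + p_2·(x_2/x_1)) and x_2* = (x_2/x_1)·x_1*.
Numerically x_2/x_1 = 1.154416, so x_1* = 27/(10 + 3.25·1.154416) = 1.9634.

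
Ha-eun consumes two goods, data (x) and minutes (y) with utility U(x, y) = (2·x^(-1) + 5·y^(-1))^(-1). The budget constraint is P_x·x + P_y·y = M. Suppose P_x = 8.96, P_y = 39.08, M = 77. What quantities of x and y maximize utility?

x* = 1.9976, y* = 1.5123

MRS = MU_x/MU_y = (2/5)·(y/x)^(2). Set equal to P_x/P_y.
Solve for the ratio: y/x = [(5/2)·P_x/P_y]^(0.5).
Substitute y = (y/x)·x into the budget: x* = M/(P_x + P_y·(y/x)).
Numerically y/x = 0.757089, so x* = 77/(8.96 + 39.08·0.757089) = 1.9976 and y* = 0.757089·1.9976 = 1.5123.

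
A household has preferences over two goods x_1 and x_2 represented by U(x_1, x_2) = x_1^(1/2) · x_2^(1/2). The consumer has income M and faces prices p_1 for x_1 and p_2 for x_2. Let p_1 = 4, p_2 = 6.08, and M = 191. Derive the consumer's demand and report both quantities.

Demand: x_1*(p_1,p_2,M) = 0.5·M/p_1 and x_2* = 0.5·M/p_2.
At p_1=4, p_2=6.08, M=191: x_1* = 0.5·191/4 = 23.875, x_2* = 15.7072.

x_1* = 23.875, x_2* = 15.7072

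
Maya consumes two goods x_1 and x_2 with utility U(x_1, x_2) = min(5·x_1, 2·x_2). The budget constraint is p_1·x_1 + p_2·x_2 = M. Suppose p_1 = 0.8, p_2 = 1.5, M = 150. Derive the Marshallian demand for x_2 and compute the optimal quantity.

Leontief preferences: the optimum is at the kink where x_1/2 = x_2/5, i.e. x_2 = (5/2)·x_1.
Budget: p_1·x_1 + p_2·(5/2)·x_1 = M, so (2·p_1 + 5·p_2)·x_1 = 2·M.
Demand: x_1*(p_1,p_2,M) = 2·M/(2·p_1 + 5·p_2), x_2* = 5·M/(2·p_1 + 5·p_2).
Here 2·0.8 + 5·1.5 = 9.1, giving x_2* = 82.4176.

x_2* = 82.4176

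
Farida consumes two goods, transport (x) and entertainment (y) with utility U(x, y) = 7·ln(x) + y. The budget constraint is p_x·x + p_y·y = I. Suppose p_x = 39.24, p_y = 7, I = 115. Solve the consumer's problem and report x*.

At the given prices: x* = 7·7/39.24 = 1.2487.

x* = 1.2487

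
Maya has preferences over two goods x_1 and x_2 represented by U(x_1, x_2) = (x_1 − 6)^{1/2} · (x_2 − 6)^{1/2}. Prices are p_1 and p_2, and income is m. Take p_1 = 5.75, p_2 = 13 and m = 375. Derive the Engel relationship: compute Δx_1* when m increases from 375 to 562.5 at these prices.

Δx_1* = 16.3043

MRS = (x_2−6)/(x_1−6). Tangency with p_1/p_2 gives x_2−6 = (p_1/p_2)·(x_1−6).
After buying the subsistence bundle (6, 6), a share 0.5 of the remaining income goes to x_1: x_1* = 6 + 0.5·(m − 6p_1 − 6p_2)/p_1.
Discretionary income = 375 − 6·5.75 − 6·13 = 262.5; x_1* = 6 + 0.5·262.5/5.75 = 28.8261.
At m' = 562.5: x_1* = 45.1304. Change: 45.1304 − 28.8261 = 16.3043.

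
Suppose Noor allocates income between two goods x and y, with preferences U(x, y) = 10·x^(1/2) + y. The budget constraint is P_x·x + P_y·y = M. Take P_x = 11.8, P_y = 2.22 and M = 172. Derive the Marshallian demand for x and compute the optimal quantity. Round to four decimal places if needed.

x* = 0.8849

Utility is quasi-linear in y; the FOC for x is 5/√x = P_x/P_y.
Solve: √x = 5·P_y/P_x, so x*(P_x,P_y) = (5·P_y/P_x)², and y* = (M − P_x·x*)/P_y.
Plugging in: x* = (5·2.22/11.8)² = 0.8849.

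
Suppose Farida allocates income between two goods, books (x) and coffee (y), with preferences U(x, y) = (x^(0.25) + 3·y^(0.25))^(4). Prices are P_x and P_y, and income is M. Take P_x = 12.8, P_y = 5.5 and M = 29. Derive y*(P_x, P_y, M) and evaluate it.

MU_x ∝ x^(-0.75), MU_y ∝ 3·y^(-0.75), so MRS = (1/3)·(y/x)^(0.75) = P_x/P_y.
Hence y/x = (3·P_x/P_y)^(1/(0.75)), i.e. raised to the 4/3 power.
Substitute y = (y/x)·x into the budget: x* = M/(P_x + P_y·(y/x)).
Numerically y/x = 13.344164, so x* = 29/(12.8 + 5.5·13.344164) = 0.3365 and y* = 13.344164·0.3365 = 4.4897.

y* = 4.4897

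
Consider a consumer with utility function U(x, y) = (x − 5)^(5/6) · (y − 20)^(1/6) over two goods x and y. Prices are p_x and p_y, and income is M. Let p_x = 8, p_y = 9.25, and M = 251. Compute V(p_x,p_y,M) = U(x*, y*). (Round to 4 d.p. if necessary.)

This is Cobb-Douglas in (x−5, y−20): tangency gives 5/6·p_y·(y−20) = 1/6·p_x·(x−5).
After buying the subsistence bundle (5, 20), a share 5/6 of the remaining income goes to x: x* = 5 + 5/6·(M − 5p_x − 20p_y)/p_x.
Discretionary income = 251 − 5·8 − 20·9.25 = 26; x* = 5 + 5/6·26/8 = 7.7083; y* = 20 + 1/6·26/9.25 = 20.4685.
Utility at the optimum: U(7.7083, 20.4685) = 2.0216.

V = 2.0216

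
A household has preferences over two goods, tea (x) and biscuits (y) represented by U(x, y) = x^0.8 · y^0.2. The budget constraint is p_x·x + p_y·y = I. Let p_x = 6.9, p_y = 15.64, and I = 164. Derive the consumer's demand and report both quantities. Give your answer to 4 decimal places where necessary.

The MRS is 4·y/x. Set MRS = p_x/p_y.
So 0.8·p_y·y = 0.2·p_x·x; combined with the budget, a share 0.8 of income goes to x.
Demand: x*(p_x,p_y,I) = 0.8·I/p_x and y* = 0.2·I/p_y.
At p_x=6.9, p_y=15.64, I=164: x* = 0.8·164/6.9 = 19.0145, y* = 2.0972.

x* = 19.0145, y* = 2.0972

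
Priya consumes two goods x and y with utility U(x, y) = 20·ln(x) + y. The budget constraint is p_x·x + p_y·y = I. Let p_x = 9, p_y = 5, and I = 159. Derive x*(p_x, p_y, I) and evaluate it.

x* = 11.1111

Set MRS = p_x/p_y: (20/x)/1 = p_x/p_y.
So x*(p_x,p_y) = 20·p_y/p_x, independent of income; and y* = (I − 20·p_y)/p_y.
At the given prices: x* = 20·5/9 = 11.1111.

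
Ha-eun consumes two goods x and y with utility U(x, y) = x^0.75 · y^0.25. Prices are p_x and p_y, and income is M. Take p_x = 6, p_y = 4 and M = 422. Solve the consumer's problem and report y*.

The MRS is 3·y/x. Set MRS = p_x/p_y.
Rearranging, p_y·y = (1/3)·p_x·x. Substituting into the budget gives p_x·x·(1 + (1/3)) = M.
Demand: x*(p_x,p_y,M) = 0.75·M/p_x and y* = 0.25·M/p_y.
At p_x=6, p_y=4, M=422: y* = 0.25·422/4 = 26.375.

y* = 26.375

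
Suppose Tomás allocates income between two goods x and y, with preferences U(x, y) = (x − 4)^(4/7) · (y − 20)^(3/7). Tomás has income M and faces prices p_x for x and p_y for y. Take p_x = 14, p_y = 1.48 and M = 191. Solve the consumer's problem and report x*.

MRS = (4/3)·(y−20)/(x−4). Tangency with p_x/p_y gives y−20 = (3/4)·(p_x/p_y)·(x−4).
Substituting into the budget: x* = 4 + 4/7·(M − 4·p_x − 20·p_y)/p_x, and y* = 20 + 3/7·(…)/p_y.
Discretionary income = 191 − 4·14 − 20·1.48 = 105.4; x* = 4 + 4/7·105.4/14 = 8.302.

x* = 8.302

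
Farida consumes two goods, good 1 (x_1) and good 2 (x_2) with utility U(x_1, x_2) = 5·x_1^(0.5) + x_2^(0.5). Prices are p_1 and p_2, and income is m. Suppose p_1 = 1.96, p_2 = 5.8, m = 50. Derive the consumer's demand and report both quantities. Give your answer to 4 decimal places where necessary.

From the CES first-order condition, 5·(x_2/x_1)^(0.5) = p_1/p_2.
Hence x_2/x_1 = ((1/5)·p_1/p_2)^(1/(0.5)), i.e. raised to the 2 power.
With the ratio pinned down, the budget gives x_1* = m/(p_1 + p_2·(x_2/x_1)) and x_2* = (x_2/x_1)·x_1*.
Numerically x_2/x_1 = 0.004568, so x_1* = 50/(1.96 + 5.8·0.004568) = 25.17 and x_2* = 0.004568·25.17 = 0.115.

x_1* = 25.17, x_2* = 0.115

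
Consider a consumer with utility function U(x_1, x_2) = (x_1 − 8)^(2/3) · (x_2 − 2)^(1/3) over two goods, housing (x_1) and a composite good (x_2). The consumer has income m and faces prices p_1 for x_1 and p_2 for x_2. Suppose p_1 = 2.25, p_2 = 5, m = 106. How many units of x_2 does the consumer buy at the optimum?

MRS = 2·(x_2−2)/(x_1−8). Tangency with p_1/p_2 gives x_2−2 = (1/2)·(p_1/p_2)·(x_1−8).
Substituting into the budget: x_1* = 8 + 2/3·(m − 8·p_1 − 2·p_2)/p_1, and x_2* = 2 + 1/3·(…)/p_2.
Discretionary income = 106 − 8·2.25 − 2·5 = 78; x_2* = 2 + 1/3·78/5 = 7.2.

x_2* = 7.2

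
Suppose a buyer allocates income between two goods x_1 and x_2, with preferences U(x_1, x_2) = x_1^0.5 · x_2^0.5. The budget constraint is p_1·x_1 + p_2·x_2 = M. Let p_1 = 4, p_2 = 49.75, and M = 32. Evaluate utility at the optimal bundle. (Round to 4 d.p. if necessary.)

V = 1.1342

At p_1=4, p_2=49.75, M=32: x_1* = 0.5·32/4 = 4, x_2* = 0.3216.
Utility at the optimum: U(4, 0.3216) = 1.1342.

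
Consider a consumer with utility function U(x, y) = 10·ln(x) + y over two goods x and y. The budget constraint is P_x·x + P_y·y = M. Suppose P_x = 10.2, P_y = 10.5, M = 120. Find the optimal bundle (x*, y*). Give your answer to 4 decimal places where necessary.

x* = 10.2941, y* = 1.4286

Set MRS = P_x/P_y: (10/x)/1 = P_x/P_y.
So x*(P_x,P_y) = 10·P_y/P_x, independent of income; and y* = (M − 10·P_y)/P_y.
At the given prices: x* = 10·10.5/10.2 = 10.2941, and y* = 1.4286.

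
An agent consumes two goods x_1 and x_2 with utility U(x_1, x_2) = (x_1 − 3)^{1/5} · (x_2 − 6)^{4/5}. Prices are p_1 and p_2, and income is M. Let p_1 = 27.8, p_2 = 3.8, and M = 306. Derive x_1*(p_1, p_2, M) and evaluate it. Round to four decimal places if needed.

MRS = (1/4)·(x_2−6)/(x_1−3). Tangency with p_1/p_2 gives x_2−6 = 4·(p_1/p_2)·(x_1−3).
Substituting into the budget: x_1* = 3 + 0.2·(M − 3·p_1 − 6·p_2)/p_1, and x_2* = 6 + 0.8·(…)/p_2.
Discretionary income = 306 − 3·27.8 − 6·3.8 = 199.8; x_1* = 3 + 0.2·199.8/27.8 = 4.4374.

x_1* = 4.4374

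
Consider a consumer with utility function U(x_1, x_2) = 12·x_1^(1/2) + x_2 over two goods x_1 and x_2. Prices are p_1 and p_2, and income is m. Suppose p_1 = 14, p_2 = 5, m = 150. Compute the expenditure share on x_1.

Plugging in: x_1* = (6·5/14)² = 4.5918, x_2* = 17.1429.
Expenditure on x_1: 14·4.5918 = 64.2857; share = 0.4286.

share on x_1 = 0.4286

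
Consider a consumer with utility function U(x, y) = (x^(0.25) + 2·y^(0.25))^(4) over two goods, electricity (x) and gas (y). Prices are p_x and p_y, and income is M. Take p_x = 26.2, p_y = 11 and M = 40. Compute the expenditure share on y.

MU_x ∝ x^(-0.75), MU_y ∝ 2·y^(-0.75), so MRS = (1/2)·(y/x)^(0.75) = p_x/p_y.
Solve for the ratio: y/x = [2·p_x/p_y]^(4/3).
With the ratio pinned down, the budget gives x* = M/(p_x + p_y·(y/x)) and y* = (y/x)·x*.
Numerically y/x = 8.01527, so x* = 40/(26.2 + 11·8.01527) = 0.3497 and y* = 8.01527·0.3497 = 2.8033.
Expenditure on y: 11·2.8033 = 30.8366; share = 0.7709.

share on y = 0.7709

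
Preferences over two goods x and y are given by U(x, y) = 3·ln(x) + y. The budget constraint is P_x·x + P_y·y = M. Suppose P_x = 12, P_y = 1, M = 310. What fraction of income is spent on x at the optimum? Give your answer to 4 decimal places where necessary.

Set MRS = P_x/P_y: (3/x)/1 = P_x/P_y.
So x*(P_x,P_y) = 3·P_y/P_x, independent of income; and y* = (M − 3·P_y)/P_y.
At the given prices: x* = 3·1/12 = 0.25, and y* = 307.
Expenditure on x: 12·0.25 = 3; share = 0.0097.

share on x = 0.0097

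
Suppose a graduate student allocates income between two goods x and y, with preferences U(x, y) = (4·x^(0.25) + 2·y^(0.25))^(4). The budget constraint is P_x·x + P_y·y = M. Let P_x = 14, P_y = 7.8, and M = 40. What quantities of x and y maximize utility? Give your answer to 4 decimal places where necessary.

From the CES first-order condition, 2·(y/x)^(0.75) = P_x/P_y.
Hence y/x = ((1/2)·P_x/P_y)^(1/(0.75)), i.e. raised to the 4/3 power.
Substitute y = (y/x)·x into the budget: x* = M/(P_x + P_y·(y/x)).
Numerically y/x = 0.865641, so x* = 40/(14 + 7.8·0.865641) = 1.9275 and y* = 0.865641·1.9275 = 1.6685.

x* = 1.9275, y* = 1.6685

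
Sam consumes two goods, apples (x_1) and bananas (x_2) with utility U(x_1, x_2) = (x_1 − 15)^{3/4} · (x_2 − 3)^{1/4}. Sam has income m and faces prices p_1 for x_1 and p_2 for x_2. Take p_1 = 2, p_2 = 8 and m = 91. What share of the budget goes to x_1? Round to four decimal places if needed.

This is Cobb-Douglas in (x_1−15, x_2−3): tangency gives 0.75·p_2·(x_2−3) = 0.25·p_1·(x_1−15).
After buying the subsistence bundle (15, 3), a share 0.75 of the remaining income goes to x_1: x_1* = 15 + 0.75·(m − 15p_1 − 3p_2)/p_1.
Discretionary income = 91 − 15·2 − 3·8 = 37; x_1* = 15 + 0.75·37/2 = 28.875; x_2* = 3 + 0.25·37/8 = 4.1562.
Expenditure on x_1: 2·28.875 = 57.75; share = 0.6346.

share on x_1 = 0.6346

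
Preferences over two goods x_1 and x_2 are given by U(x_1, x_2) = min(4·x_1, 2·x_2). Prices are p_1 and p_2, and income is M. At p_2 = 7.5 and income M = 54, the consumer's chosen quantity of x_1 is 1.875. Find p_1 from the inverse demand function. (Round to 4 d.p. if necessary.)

Leontief preferences: the optimum is at the kink where x_1/2 = x_2/4, i.e. x_2 = 2·x_1.
Budget: p_1·x_1 + p_2·2·x_1 = M, so (2·p_1 + 4·p_2)·x_1 = 2·M.
Demand: x_1*(p_1,p_2,M) = 2·M/(2·p_1 + 4·p_2), x_2* = 4·M/(2·p_1 + 4·p_2).
Set x_1* = 1.875 in the demand function and solve for p_1: p_1 = 13.8.

p_1 = 13.8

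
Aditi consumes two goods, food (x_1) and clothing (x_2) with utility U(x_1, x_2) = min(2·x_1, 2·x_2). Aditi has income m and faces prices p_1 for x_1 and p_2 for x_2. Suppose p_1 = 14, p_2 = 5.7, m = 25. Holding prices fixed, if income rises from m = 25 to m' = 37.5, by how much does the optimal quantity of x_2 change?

Δx_2* = 0.6345

With perfect complements, no substitution: consume in ratio x_1:x_2 = 2:2.
Budget: p_1·x_1 + p_2·x_1 = m, so (2·p_1 + 2·p_2)·x_1 = 2·m.
Demand: x_1*(p_1,p_2,m) = 2·m/(2·p_1 + 2·p_2), x_2* = 2·m/(2·p_1 + 2·p_2).
Here 2·14 + 2·5.7 = 39.4, giving x_2* = 1.269.
At m' = 37.5: x_2* = 1.9036. Change: 1.9036 − 1.269 = 0.6345.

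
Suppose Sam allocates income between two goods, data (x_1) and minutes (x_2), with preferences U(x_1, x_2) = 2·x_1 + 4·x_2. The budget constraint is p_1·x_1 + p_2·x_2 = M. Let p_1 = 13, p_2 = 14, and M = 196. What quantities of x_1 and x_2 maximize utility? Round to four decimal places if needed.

x_1* = 0, x_2* = 14

Perfect substitutes: compare marginal utility per dollar. 2/p_1 vs 4/p_2 → 0.1538 vs 0.2857.
x_2 gives more utility per dollar, so spend all income on x_2: x_2* = M/p_2, x_1* = 0.
Numerically: x_1* = 0, x_2* = 14.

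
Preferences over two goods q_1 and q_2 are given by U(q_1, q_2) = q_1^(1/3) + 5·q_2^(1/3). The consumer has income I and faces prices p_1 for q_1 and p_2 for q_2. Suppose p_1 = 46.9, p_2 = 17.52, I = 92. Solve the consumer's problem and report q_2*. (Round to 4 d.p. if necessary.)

q_2* = 4.979

MU_q_1 ∝ q_1^(-2/3), MU_q_2 ∝ 5·q_2^(-2/3), so MRS = (1/5)·(q_2/q_1)^(2/3) = p_1/p_2.
Solve for the ratio: q_2/q_1 = [5·p_1/p_2]^(1.5).
Substitute q_2 = (q_2/q_1)·q_1 into the budget: q_1* = I/(p_1 + p_2·(q_2/q_1)).
Numerically q_2/q_1 = 48.968085, so q_1* = 92/(46.9 + 17.52·48.968085) = 0.1017 and q_2* = 48.968085·0.1017 = 4.979.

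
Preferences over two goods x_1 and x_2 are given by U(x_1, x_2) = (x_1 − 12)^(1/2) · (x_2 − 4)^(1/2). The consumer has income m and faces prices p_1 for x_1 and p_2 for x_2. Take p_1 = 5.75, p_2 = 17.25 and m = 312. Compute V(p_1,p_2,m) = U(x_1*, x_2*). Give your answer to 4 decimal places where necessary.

V = 8.7356

MRS = (x_2−4)/(x_1−12). Tangency with p_1/p_2 gives x_2−4 = (p_1/p_2)·(x_1−12).
After buying the subsistence bundle (12, 4), a share 0.5 of the remaining income goes to x_1: x_1* = 12 + 0.5·(m − 12p_1 − 4p_2)/p_1.
Discretionary income = 312 − 12·5.75 − 4·17.25 = 174; x_1* = 12 + 0.5·174/5.75 = 27.1304; x_2* = 4 + 0.5·174/17.25 = 9.0435.
Utility at the optimum: U(27.1304, 9.0435) = 8.7356.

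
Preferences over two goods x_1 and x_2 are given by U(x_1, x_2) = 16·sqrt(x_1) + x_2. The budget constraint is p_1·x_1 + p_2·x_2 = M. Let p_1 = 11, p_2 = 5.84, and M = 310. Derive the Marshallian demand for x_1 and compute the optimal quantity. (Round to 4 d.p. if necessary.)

MU_x_1 = 8/√x_1, MU_x_2 = 1. Tangency: 8/√x_1 = p_1/p_2.
Thus x_1* = (8·p_2/p_1)² — independent of M — with the rest of income spent on x_2.
Plugging in: x_1* = (8·5.84/11)² = 18.0393.

x_1* = 18.0393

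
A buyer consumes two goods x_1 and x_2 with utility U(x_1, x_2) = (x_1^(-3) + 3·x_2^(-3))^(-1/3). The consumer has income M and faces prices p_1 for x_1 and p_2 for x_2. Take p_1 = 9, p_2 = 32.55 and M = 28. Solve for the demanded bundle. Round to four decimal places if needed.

With the ratio pinned down, the budget gives x_1* = M/(p_1 + p_2·(x_2/x_1)) and x_2* = (x_2/x_1)·x_1*.
Numerically x_2/x_1 = 0.95434, so x_1* = 28/(9 + 32.55·0.95434) = 0.6989 and x_2* = 0.95434·0.6989 = 0.667.

x_1* = 0.6989, x_2* = 0.667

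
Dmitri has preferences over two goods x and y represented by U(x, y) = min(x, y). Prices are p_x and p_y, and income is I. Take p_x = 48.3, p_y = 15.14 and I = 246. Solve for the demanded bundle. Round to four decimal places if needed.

With perfect complements, no substitution: consume in ratio x:y = 1:1.
Budget: p_x·x + p_y·x = I, so (p_x + p_y)·x = I.
Demand: x*(p_x,p_y,I) = I/(p_x + p_y), y* = I/(p_x + p_y).
Here 48.3 + 15.14 = 63.44, giving x* = 3.8777 and y* = 3.8777.

x* = 3.8777, y* = 3.8777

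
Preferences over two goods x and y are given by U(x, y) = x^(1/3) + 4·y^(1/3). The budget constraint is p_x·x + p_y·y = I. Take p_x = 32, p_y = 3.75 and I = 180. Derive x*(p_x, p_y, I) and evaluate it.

From the CES first-order condition, (1/4)·(y/x)^(2/3) = p_x/p_y.
Hence y/x = (4·p_x/p_y)^(1/(2/3)), i.e. raised to the 1.5 power.
With the ratio pinned down, the budget gives x* = I/(p_x + p_y·(y/x)) and y* = (y/x)·x*.
Numerically y/x = 199.419697, so x* = 180/(32 + 3.75·199.419697) = 0.2308.

x* = 0.2308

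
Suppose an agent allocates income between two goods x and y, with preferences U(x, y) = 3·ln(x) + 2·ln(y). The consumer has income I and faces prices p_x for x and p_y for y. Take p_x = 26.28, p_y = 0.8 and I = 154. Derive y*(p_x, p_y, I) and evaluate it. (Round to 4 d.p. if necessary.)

Tangency: MRS = (3/2)·y/x = p_x/p_y.
So 3·p_y·y = 2·p_x·x; combined with the budget, a share 0.6 of income goes to x.
Demand: x*(p_x,p_y,I) = 0.6·I/p_x and y* = 0.4·I/p_y.
At p_x=26.28, p_y=0.8, I=154: y* = 0.4·154/0.8 = 77.

y* = 77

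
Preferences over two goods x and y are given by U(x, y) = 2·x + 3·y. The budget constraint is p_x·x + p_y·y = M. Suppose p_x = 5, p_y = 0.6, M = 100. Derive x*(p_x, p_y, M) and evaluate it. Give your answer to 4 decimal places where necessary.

y gives more utility per dollar, so spend all income on y: y* = M/p_y, x* = 0.
Numerically: x* = 0, y* = 166.6667.

x* = 0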